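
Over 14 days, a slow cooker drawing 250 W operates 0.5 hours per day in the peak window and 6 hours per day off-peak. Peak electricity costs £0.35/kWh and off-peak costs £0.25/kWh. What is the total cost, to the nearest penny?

£5.86

Peak energy = 0.25 kW × 0.5 h × 14 = 1.75 kWh
Off-peak energy = 0.25 kW × 6 h × 14 = 21 kWh
Cost = 1.75 × £0.35 + 21 × £0.25 = £0.6125 + £5.25 = £5.86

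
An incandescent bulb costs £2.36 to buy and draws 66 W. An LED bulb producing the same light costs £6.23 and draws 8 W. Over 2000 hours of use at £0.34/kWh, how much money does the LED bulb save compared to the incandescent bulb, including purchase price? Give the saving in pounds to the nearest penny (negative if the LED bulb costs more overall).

£35.57

incandescent bulb: £2.36 + (66/1000) kW × 2000 h × £0.34 = £2.36 + £44.88 = £47.24
LED bulb: £6.23 + (8/1000) kW × 2000 h × £0.34 = £6.23 + £5.44 = £11.67
Saving = £47.24 − £11.67 = £35.57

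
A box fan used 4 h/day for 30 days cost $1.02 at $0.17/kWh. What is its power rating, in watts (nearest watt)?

Energy = $1.02 ÷ $0.17/kWh = 6 kWh
Runtime = 4 h/day × 30 days = 120 h
Power = 6 kWh ÷ 120 h = 0.05 kW = 50 W

50 W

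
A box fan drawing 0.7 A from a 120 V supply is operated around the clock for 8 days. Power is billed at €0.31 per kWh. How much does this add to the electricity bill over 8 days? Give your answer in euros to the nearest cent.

€5.00

Power = 0.7 A × 120 V = 84 W = 0.084 kW
Runtime = 24 h × 8 = 192 h
Energy = 0.084 kW × 192 h = 16.128 kWh
Cost = 16.128 kWh × €0.31/kWh = €5.00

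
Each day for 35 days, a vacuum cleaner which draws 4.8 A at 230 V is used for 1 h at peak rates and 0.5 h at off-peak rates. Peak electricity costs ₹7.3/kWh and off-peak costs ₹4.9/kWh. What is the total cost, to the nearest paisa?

₹376.74

Power = 4.8 A × 230 V = 1104 W = 1.104 kW
Peak energy = 1.104 kW × 1 h × 35 = 38.64 kWh
Off-peak energy = 1.104 kW × 0.5 h × 35 = 19.32 kWh
Cost = 38.64 × ₹7.3 + 19.32 × ₹4.9 = ₹282.072 + ₹94.668 = ₹376.74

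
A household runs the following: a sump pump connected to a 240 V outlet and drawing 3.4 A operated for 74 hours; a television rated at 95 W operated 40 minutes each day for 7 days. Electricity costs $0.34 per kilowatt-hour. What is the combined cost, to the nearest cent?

sump pump: Power = 3.4 A × 240 V = 816 W = 0.816 kW
sump pump: 0.816 kW × 74 h = 60.384 kWh
television: Runtime = 40 min × 7 = 280 min = 4.666666… h
television: 0.095 kW × 4.666666… h = 0.443333… kWh
Total energy = 60.827333… kWh
Cost = 60.827333… × $0.34 = $20.68

$20.68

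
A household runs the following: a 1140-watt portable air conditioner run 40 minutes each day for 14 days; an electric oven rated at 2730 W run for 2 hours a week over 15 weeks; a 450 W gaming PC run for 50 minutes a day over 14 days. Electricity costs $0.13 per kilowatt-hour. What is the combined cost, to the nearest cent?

portable air conditioner: Runtime = 40 min × 14 = 560 min = 9.333333… h
portable air conditioner: 1.14 kW × 9.333333… h = 10.64 kWh
electric oven: Runtime = 2 h/week × 15 weeks = 30 h
electric oven: 2.73 kW × 30 h = 81.9 kWh
gaming PC: Runtime = 50 min × 14 = 700 min = 11.666666… h
gaming PC: 0.45 kW × 11.666666… h = 5.25 kWh
Total energy = 97.79 kWh
Cost = 97.79 × $0.13 = $12.71

$12.71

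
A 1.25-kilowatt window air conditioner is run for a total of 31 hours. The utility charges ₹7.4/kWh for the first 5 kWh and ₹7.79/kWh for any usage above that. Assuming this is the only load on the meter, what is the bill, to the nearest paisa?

Energy = 1.25 kW × 31 h = 38.75 kWh
Tier 1 (0–5 kWh): 5 × ₹7.4 = ₹37
Above 5 kWh: 33.75 × ₹7.79 = ₹262.9125
Bill = ₹299.91

₹299.91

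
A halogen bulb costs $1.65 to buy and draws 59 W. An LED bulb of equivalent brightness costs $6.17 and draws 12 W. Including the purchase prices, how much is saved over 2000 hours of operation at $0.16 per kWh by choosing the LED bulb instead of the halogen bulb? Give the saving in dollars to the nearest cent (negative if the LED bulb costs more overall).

$10.52

halogen bulb: $1.65 + (59/1000) kW × 2000 h × $0.16 = $1.65 + $18.88 = $20.53
LED bulb: $6.17 + (12/1000) kW × 2000 h × $0.16 = $6.17 + $3.84 = $10.01
Saving = $20.53 − $10.01 = $10.52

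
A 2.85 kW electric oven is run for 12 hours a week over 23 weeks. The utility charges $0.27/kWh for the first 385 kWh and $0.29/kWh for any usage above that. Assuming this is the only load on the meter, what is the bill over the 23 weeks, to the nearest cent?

Runtime = 12 h/week × 23 weeks = 276 h
Energy = 2.85 kW × 276 h = 786.6 kWh
Tier 1 (0–385 kWh): 385 × $0.27 = $103.95
Above 385 kWh: 401.6 × $0.29 = $116.464
Bill = $220.41

$220.41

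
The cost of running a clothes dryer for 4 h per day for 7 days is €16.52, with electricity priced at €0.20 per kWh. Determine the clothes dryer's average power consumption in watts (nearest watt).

Energy = €16.52 ÷ €0.20/kWh = 82.6 kWh
Runtime = 4 h/day × 7 days = 28 h
Power = 82.6 kWh ÷ 28 h = 2.95 kW = 2950 W

2950 W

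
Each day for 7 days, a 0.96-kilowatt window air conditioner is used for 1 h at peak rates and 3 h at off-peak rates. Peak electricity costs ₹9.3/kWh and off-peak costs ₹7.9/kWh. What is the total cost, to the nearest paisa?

₹221.76

Peak energy = 0.96 kW × 1 h × 7 = 6.72 kWh
Off-peak energy = 0.96 kW × 3 h × 7 = 20.16 kWh
Cost = 6.72 × ₹9.3 + 20.16 × ₹7.9 = ₹62.496 + ₹159.264 = ₹221.76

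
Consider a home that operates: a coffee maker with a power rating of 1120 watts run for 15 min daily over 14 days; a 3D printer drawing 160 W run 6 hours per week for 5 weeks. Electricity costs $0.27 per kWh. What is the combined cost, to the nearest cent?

$2.35

coffee maker: Runtime = 15 min × 14 = 210 min = 3.5 h
coffee maker: 1.12 kW × 3.5 h = 3.92 kWh
3D printer: Runtime = 6 h/week × 5 weeks = 30 h
3D printer: 0.16 kW × 30 h = 4.8 kWh
Total energy = 8.72 kWh
Cost = 8.72 × $0.27 = $2.35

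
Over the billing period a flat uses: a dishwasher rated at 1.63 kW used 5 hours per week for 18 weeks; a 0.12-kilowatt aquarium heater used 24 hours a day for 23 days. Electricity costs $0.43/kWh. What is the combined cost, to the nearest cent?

$91.56

dishwasher: Runtime = 5 h/week × 18 weeks = 90 h
dishwasher: 1.63 kW × 90 h = 146.7 kWh
aquarium heater: Runtime = 24 h × 23 = 552 h
aquarium heater: 0.12 kW × 552 h = 66.24 kWh
Total energy = 212.94 kWh
Cost = 212.94 × $0.43 = $91.56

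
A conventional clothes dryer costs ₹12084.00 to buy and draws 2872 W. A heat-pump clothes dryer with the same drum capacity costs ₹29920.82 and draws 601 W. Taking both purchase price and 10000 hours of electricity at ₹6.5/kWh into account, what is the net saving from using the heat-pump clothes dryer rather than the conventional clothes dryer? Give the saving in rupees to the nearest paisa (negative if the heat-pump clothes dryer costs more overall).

conventional clothes dryer: ₹12084.00 + (2872/1000) kW × 10000 h × ₹6.5 = ₹12084.00 + ₹186680 = ₹198764
heat-pump clothes dryer: ₹29920.82 + (601/1000) kW × 10000 h × ₹6.5 = ₹29920.82 + ₹39065 = ₹68985.82
Saving = ₹198764 − ₹68985.82 = ₹129778.18

₹129778.18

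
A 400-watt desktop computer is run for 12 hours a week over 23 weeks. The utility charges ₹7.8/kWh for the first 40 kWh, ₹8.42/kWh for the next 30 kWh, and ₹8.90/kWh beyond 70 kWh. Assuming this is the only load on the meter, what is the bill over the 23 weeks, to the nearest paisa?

Runtime = 12 h/week × 23 weeks = 276 h
Energy = 0.4 kW × 276 h = 110.4 kWh
Tier 1 (0–40 kWh): 40 × ₹7.8 = ₹312
Tier 2 (40–70 kWh): 30 × ₹8.42 = ₹252.6
Above 70 kWh: 40.4 × ₹8.90 = ₹359.56
Bill = ₹924.16

₹924.16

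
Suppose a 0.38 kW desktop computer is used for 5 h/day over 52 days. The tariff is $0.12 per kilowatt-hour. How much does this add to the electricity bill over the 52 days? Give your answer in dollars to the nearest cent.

Runtime = 5 h/day × 52 days = 260 h
Energy = 0.38 kW × 260 h = 98.8 kWh
Cost = 98.8 kWh × $0.12/kWh = $11.86

$11.86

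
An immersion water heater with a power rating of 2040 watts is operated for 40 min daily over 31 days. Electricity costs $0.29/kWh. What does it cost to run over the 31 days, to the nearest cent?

Runtime = 40 min × 31 = 1240 min = 20.666666… h
Energy = 2.04 kW × 20.666666… h = 42.16 kWh
Cost = 42.16 kWh × $0.29/kWh = $12.23

$12.23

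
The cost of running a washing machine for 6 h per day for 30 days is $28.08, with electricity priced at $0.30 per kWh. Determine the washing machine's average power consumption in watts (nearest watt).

520 W

Energy = $28.08 ÷ $0.30/kWh = 93.6 kWh
Runtime = 6 h/day × 30 days = 180 h
Power = 93.6 kWh ÷ 180 h = 0.52 kW = 520 W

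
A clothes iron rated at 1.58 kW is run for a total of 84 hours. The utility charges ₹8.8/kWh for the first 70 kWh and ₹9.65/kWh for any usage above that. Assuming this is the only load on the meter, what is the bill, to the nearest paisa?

₹1221.25

Energy = 1.58 kW × 84 h = 132.72 kWh
Tier 1 (0–70 kWh): 70 × ₹8.8 = ₹616
Above 70 kWh: 62.72 × ₹9.65 = ₹605.248
Bill = ₹1221.25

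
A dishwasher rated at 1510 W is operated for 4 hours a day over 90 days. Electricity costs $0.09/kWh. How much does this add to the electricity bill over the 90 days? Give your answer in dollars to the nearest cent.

$48.92

Runtime = 4 h/day × 90 days = 360 h
Energy = 1.51 kW × 360 h = 543.6 kWh
Cost = 543.6 kWh × $0.09/kWh = $48.92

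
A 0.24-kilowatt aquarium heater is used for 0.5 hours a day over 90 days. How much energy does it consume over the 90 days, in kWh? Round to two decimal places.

Runtime = 0.5 h/day × 90 days = 45 h
Energy = 0.24 kW × 45 h = 10.8 kWh

10.80 kWh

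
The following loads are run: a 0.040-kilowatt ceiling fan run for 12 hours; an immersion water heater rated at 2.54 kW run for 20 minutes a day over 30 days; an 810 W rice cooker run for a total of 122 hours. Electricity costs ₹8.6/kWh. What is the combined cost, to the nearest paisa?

ceiling fan: 0.04 kW × 12 h = 0.48 kWh
immersion water heater: Runtime = 20 min × 30 = 600 min = 10 h
immersion water heater: 2.54 kW × 10 h = 25.4 kWh
rice cooker: 0.81 kW × 122 h = 98.82 kWh
Total energy = 124.7 kWh
Cost = 124.7 × ₹8.6 = ₹1072.42

₹1072.42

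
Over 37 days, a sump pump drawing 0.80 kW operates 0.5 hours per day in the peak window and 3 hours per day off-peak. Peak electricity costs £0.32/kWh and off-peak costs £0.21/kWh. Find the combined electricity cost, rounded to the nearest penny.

Peak energy = 0.8 kW × 0.5 h × 37 = 14.8 kWh
Off-peak energy = 0.8 kW × 3 h × 37 = 88.8 kWh
Cost = 14.8 × £0.32 + 88.8 × £0.21 = £4.736 + £18.648 = £23.38

£23.38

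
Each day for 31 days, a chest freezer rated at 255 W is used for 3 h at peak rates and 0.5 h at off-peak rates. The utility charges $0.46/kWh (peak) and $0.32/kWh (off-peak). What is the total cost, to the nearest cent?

$12.17

Peak energy = 0.255 kW × 3 h × 31 = 23.715 kWh
Off-peak energy = 0.255 kW × 0.5 h × 31 = 3.9525 kWh
Cost = 23.715 × $0.46 + 3.9525 × $0.32 = $10.9089 + $1.2648 = $12.17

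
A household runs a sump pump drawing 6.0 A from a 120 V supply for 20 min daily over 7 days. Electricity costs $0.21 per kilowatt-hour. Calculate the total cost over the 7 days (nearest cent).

$0.35

Power = 6.0 A × 120 V = 720 W = 0.72 kW
Runtime = 20 min × 7 = 140 min = 2.333333… h
Energy = 0.72 kW × 2.333333… h = 1.68 kWh
Cost = 1.68 kWh × $0.21/kWh = $0.35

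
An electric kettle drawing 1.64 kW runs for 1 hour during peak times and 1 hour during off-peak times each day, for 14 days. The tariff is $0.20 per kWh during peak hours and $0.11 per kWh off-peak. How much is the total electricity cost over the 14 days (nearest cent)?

Peak energy = 1.64 kW × 1 h × 14 = 22.96 kWh
Off-peak energy = 1.64 kW × 1 h × 14 = 22.96 kWh
Cost = 22.96 × $0.20 + 22.96 × $0.11 = $4.592 + $2.5256 = $7.12

$7.12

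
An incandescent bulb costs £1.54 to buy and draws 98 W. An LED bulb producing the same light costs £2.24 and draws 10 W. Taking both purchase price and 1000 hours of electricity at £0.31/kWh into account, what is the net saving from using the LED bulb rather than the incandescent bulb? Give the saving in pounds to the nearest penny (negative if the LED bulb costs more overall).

incandescent bulb: £1.54 + (98/1000) kW × 1000 h × £0.31 = £1.54 + £30.38 = £31.92
LED bulb: £2.24 + (10/1000) kW × 1000 h × £0.31 = £2.24 + £3.1 = £5.34
Saving = £31.92 − £5.34 = £26.58

£26.58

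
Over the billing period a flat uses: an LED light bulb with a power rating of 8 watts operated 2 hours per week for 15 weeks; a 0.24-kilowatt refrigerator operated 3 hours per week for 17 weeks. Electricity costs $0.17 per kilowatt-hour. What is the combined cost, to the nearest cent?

LED light bulb: Runtime = 2 h/week × 15 weeks = 30 h
LED light bulb: 0.008 kW × 30 h = 0.24 kWh
refrigerator: Runtime = 3 h/week × 17 weeks = 51 h
refrigerator: 0.24 kW × 51 h = 12.24 kWh
Total energy = 12.48 kWh
Cost = 12.48 × $0.17 = $2.12

$2.12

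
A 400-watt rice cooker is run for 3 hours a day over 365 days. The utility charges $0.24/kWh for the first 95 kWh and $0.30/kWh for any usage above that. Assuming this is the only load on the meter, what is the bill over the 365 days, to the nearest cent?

Runtime = 3 h/day × 365 days = 1095 h
Energy = 0.4 kW × 1095 h = 438 kWh
Tier 1 (0–95 kWh): 95 × $0.24 = $22.8
Above 95 kWh: 343 × $0.30 = $102.9
Bill = $125.70

$125.70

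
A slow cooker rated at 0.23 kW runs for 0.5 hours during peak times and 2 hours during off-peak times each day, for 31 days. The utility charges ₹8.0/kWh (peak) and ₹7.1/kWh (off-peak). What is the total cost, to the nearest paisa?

Peak energy = 0.23 kW × 0.5 h × 31 = 3.565 kWh
Off-peak energy = 0.23 kW × 2 h × 31 = 14.26 kWh
Cost = 3.565 × ₹8.0 + 14.26 × ₹7.1 = ₹28.52 + ₹101.246 = ₹129.77

₹129.77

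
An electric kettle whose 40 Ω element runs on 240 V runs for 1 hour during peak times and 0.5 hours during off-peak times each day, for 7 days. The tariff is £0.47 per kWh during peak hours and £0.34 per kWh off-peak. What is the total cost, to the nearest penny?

Power = V²/R = 240²/40 = 1440 W = 1.44 kW
Peak energy = 1.44 kW × 1 h × 7 = 10.08 kWh
Off-peak energy = 1.44 kW × 0.5 h × 7 = 5.04 kWh
Cost = 10.08 × £0.47 + 5.04 × £0.34 = £4.7376 + £1.7136 = £6.45

£6.45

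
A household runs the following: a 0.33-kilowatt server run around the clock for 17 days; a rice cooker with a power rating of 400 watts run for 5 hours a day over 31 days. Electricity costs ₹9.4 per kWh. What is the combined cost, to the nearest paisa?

server: Runtime = 24 h × 17 = 408 h
server: 0.33 kW × 408 h = 134.64 kWh
rice cooker: Runtime = 5 h/day × 31 days = 155 h
rice cooker: 0.4 kW × 155 h = 62 kWh
Total energy = 196.64 kWh
Cost = 196.64 × ₹9.4 = ₹1848.42

₹1848.42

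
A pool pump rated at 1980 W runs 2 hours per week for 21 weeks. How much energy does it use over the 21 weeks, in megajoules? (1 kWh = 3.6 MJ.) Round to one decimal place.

299.4 MJ

Runtime = 2 h/week × 21 weeks = 42 h
Energy = 1.98 kW × 42 h = 83.16 kWh
= 83.16 × 3.6 MJ = 299.4 MJ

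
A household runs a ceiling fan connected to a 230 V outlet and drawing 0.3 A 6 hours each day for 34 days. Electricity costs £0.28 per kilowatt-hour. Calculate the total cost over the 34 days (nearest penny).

Power = 0.3 A × 230 V = 69 W = 0.069 kW
Runtime = 6 h/day × 34 days = 204 h
Energy = 0.069 kW × 204 h = 14.076 kWh
Cost = 14.076 kWh × £0.28/kWh = £3.94

£3.94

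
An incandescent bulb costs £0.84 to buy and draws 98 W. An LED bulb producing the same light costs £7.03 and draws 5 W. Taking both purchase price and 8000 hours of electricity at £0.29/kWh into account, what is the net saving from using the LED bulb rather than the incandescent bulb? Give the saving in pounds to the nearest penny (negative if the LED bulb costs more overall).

£209.57

incandescent bulb: £0.84 + (98/1000) kW × 8000 h × £0.29 = £0.84 + £227.36 = £228.2
LED bulb: £7.03 + (5/1000) kW × 8000 h × £0.29 = £7.03 + £11.6 = £18.63
Saving = £228.2 − £18.63 = £209.57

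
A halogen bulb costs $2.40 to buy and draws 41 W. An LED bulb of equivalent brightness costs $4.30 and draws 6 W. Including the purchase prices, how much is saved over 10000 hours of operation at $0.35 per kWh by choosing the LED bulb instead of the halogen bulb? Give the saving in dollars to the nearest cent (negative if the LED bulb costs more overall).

halogen bulb: $2.40 + (41/1000) kW × 10000 h × $0.35 = $2.40 + $143.5 = $145.9
LED bulb: $4.30 + (6/1000) kW × 10000 h × $0.35 = $4.30 + $21 = $25.3
Saving = $145.9 − $25.3 = $120.6

$120.60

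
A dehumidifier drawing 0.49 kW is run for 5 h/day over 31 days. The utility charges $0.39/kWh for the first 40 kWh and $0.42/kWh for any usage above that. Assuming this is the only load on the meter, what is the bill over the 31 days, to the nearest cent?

$30.70

Runtime = 5 h/day × 31 days = 155 h
Energy = 0.49 kW × 155 h = 75.95 kWh
Tier 1 (0–40 kWh): 40 × $0.39 = $15.6
Above 40 kWh: 35.95 × $0.42 = $15.099
Bill = $30.70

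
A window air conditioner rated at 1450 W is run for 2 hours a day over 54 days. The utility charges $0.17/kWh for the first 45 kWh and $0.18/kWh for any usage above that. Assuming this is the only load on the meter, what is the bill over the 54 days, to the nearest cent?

$27.74

Runtime = 2 h/day × 54 days = 108 h
Energy = 1.45 kW × 108 h = 156.6 kWh
Tier 1 (0–45 kWh): 45 × $0.17 = $7.65
Above 45 kWh: 111.6 × $0.18 = $20.088
Bill = $27.74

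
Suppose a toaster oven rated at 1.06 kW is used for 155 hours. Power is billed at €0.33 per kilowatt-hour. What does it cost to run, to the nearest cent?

€54.22

Energy = 1.06 kW × 155 h = 164.3 kWh
Cost = 164.3 kWh × €0.33/kWh = €54.22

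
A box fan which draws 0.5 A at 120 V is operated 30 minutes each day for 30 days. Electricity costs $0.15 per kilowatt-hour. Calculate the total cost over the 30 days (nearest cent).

$0.14

Power = 0.5 A × 120 V = 60 W = 0.06 kW
Runtime = 30 min × 30 = 900 min = 15 h
Energy = 0.06 kW × 15 h = 0.9 kWh
Cost = 0.9 kWh × $0.15/kWh = $0.14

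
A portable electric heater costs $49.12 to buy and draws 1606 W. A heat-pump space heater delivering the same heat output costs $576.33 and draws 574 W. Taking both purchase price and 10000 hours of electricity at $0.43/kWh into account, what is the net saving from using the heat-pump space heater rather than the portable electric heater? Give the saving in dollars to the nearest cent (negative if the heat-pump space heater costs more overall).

portable electric heater: $49.12 + (1606/1000) kW × 10000 h × $0.43 = $49.12 + $6905.8 = $6954.92
heat-pump space heater: $576.33 + (574/1000) kW × 10000 h × $0.43 = $576.33 + $2468.2 = $3044.53
Saving = $6954.92 − $3044.53 = $3910.39

$3910.39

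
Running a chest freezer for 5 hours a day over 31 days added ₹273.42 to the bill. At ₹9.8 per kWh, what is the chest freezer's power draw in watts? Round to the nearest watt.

Energy = ₹273.42 ÷ ₹9.8/kWh = 27.9 kWh
Runtime = 5 h/day × 31 days = 155 h
Power = 27.9 kWh ÷ 155 h = 0.18 kW = 180 W

180 W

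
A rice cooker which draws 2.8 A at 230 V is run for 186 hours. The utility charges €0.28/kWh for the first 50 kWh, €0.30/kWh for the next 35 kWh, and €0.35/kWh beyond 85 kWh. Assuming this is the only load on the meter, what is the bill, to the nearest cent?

€36.67

Power = 2.8 A × 230 V = 644 W = 0.644 kW
Energy = 0.644 kW × 186 h = 119.784 kWh
Tier 1 (0–50 kWh): 50 × €0.28 = €14
Tier 2 (50–85 kWh): 35 × €0.30 = €10.5
Above 85 kWh: 34.784 × €0.35 = €12.1744
Bill = €36.67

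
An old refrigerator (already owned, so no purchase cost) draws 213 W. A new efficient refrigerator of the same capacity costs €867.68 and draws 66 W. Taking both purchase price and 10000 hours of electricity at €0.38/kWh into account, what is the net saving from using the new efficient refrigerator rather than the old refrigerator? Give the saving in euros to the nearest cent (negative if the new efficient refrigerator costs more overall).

old refrigerator: €0.00 + (213/1000) kW × 10000 h × €0.38 = €0.00 + €809.4 = €809.4
new efficient refrigerator: €867.68 + (66/1000) kW × 10000 h × €0.38 = €867.68 + €250.8 = €1118.48
Saving = €809.4 − €1118.48 = −€309.08

-€309.08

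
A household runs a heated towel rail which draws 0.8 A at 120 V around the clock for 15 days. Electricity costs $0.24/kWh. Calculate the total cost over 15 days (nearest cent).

$8.29

Power = 0.8 A × 120 V = 96 W = 0.096 kW
Runtime = 24 h × 15 = 360 h
Energy = 0.096 kW × 360 h = 34.56 kWh
Cost = 34.56 kWh × $0.24/kWh = $8.29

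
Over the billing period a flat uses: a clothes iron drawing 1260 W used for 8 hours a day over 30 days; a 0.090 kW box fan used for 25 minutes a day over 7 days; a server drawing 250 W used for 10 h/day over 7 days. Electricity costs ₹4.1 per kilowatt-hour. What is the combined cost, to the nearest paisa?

₹1312.67

clothes iron: Runtime = 8 h/day × 30 days = 240 h
clothes iron: 1.26 kW × 240 h = 302.4 kWh
box fan: Runtime = 25 min × 7 = 175 min = 2.916666… h
box fan: 0.09 kW × 2.916666… h = 0.2625 kWh
server: Runtime = 10 h/day × 7 days = 70 h
server: 0.25 kW × 70 h = 17.5 kWh
Total energy = 320.1625 kWh
Cost = 320.1625 × ₹4.1 = ₹1312.67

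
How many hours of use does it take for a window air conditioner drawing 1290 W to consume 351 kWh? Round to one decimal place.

272.1 h

Hours = 351 kWh ÷ 1.29 kW = 272.1 h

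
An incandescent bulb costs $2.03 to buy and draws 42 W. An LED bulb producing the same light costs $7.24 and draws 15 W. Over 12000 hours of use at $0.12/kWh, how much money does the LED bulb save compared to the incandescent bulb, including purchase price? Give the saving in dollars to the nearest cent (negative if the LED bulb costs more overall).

$33.67

incandescent bulb: $2.03 + (42/1000) kW × 12000 h × $0.12 = $2.03 + $60.48 = $62.51
LED bulb: $7.24 + (15/1000) kW × 12000 h × $0.12 = $7.24 + $21.6 = $28.84
Saving = $62.51 − $28.84 = $33.67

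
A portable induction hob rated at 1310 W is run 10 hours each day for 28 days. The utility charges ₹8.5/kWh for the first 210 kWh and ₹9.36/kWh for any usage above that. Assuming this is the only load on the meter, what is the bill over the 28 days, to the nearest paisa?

Runtime = 10 h/day × 28 days = 280 h
Energy = 1.31 kW × 280 h = 366.8 kWh
Tier 1 (0–210 kWh): 210 × ₹8.5 = ₹1785
Above 210 kWh: 156.8 × ₹9.36 = ₹1467.648
Bill = ₹3252.65

₹3252.65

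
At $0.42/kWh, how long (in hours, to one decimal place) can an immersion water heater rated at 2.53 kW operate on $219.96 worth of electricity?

207.0 h

Energy available = $219.96 ÷ $0.42/kWh = 523.7143 kWh
Hours = 523.7143 kWh ÷ 2.53 kW = 207.0 h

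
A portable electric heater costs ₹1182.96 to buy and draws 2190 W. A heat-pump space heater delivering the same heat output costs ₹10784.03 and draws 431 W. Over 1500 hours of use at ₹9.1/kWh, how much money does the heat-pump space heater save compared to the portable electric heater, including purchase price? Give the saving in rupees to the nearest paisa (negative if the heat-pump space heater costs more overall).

₹14409.28

portable electric heater: ₹1182.96 + (2190/1000) kW × 1500 h × ₹9.1 = ₹1182.96 + ₹29893.5 = ₹31076.46
heat-pump space heater: ₹10784.03 + (431/1000) kW × 1500 h × ₹9.1 = ₹10784.03 + ₹5883.15 = ₹16667.18
Saving = ₹31076.46 − ₹16667.18 = ₹14409.28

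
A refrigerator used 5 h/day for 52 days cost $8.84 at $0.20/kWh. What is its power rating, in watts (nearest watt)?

Energy = $8.84 ÷ $0.20/kWh = 44.2 kWh
Runtime = 5 h/day × 52 days = 260 h
Power = 44.2 kWh ÷ 260 h = 0.17 kW = 170 W

170 W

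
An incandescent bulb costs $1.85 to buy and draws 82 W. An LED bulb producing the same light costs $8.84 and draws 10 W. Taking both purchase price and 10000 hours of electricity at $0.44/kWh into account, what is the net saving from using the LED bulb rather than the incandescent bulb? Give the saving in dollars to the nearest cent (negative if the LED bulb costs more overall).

$309.81

incandescent bulb: $1.85 + (82/1000) kW × 10000 h × $0.44 = $1.85 + $360.8 = $362.65
LED bulb: $8.84 + (10/1000) kW × 10000 h × $0.44 = $8.84 + $44 = $52.84
Saving = $362.65 − $52.84 = $309.81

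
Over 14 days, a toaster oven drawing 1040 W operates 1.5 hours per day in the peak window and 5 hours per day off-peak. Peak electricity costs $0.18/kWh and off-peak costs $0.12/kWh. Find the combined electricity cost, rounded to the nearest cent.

Peak energy = 1.04 kW × 1.5 h × 14 = 21.84 kWh
Off-peak energy = 1.04 kW × 5 h × 14 = 72.8 kWh
Cost = 21.84 × $0.18 + 72.8 × $0.12 = $3.9312 + $8.736 = $12.67

$12.67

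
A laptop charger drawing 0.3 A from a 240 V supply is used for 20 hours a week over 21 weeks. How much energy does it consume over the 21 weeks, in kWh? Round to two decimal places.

Power = 0.3 A × 240 V = 72 W = 0.072 kW
Runtime = 20 h/week × 21 weeks = 420 h
Energy = 0.072 kW × 420 h = 30.24 kWh

30.24 kWh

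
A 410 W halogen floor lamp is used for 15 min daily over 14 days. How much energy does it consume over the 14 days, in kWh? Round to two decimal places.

Runtime = 15 min × 14 = 210 min = 3.5 h
Energy = 0.41 kW × 3.5 h = 1.435 kWh ≈ 1.44 kWh

1.44 kWh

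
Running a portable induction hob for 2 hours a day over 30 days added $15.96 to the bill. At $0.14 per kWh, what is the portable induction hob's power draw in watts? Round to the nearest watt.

Energy = $15.96 ÷ $0.14/kWh = 114 kWh
Runtime = 2 h/day × 30 days = 60 h
Power = 114 kWh ÷ 60 h = 1.9 kW = 1900 W

1900 W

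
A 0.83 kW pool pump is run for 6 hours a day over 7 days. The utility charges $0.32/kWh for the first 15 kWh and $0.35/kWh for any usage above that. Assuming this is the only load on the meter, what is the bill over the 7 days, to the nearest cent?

Runtime = 6 h/day × 7 days = 42 h
Energy = 0.83 kW × 42 h = 34.86 kWh
Tier 1 (0–15 kWh): 15 × $0.32 = $4.8
Above 15 kWh: 19.86 × $0.35 = $6.951
Bill = $11.75

$11.75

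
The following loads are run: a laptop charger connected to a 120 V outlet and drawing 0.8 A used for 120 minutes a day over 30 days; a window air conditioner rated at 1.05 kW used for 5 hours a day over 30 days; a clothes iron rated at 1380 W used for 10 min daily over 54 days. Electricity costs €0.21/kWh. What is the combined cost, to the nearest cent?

laptop charger: Power = 0.8 A × 120 V = 96 W = 0.096 kW
laptop charger: Runtime = 120 min × 30 = 3600 min = 60 h
laptop charger: 0.096 kW × 60 h = 5.76 kWh
window air conditioner: Runtime = 5 h/day × 30 days = 150 h
window air conditioner: 1.05 kW × 150 h = 157.5 kWh
clothes iron: Runtime = 10 min × 54 = 540 min = 9 h
clothes iron: 1.38 kW × 9 h = 12.42 kWh
Total energy = 175.68 kWh
Cost = 175.68 × €0.21 = €36.89

€36.89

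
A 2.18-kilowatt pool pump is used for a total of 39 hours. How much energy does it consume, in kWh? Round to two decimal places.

Energy = 2.18 kW × 39 h = 85.02 kWh

85.02 kWh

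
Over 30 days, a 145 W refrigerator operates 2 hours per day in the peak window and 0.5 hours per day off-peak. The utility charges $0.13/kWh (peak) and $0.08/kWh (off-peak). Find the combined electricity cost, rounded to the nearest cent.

$1.31

Peak energy = 0.145 kW × 2 h × 30 = 8.7 kWh
Off-peak energy = 0.145 kW × 0.5 h × 30 = 2.175 kWh
Cost = 8.7 × $0.13 + 2.175 × $0.08 = $1.131 + $0.174 = $1.31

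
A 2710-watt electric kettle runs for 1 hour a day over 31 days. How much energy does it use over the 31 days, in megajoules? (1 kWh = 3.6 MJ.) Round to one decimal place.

302.4 MJ

Runtime = 1 h/day × 31 days = 31 h
Energy = 2.71 kW × 31 h = 84.01 kWh
= 84.01 × 3.6 MJ = 302.4 MJ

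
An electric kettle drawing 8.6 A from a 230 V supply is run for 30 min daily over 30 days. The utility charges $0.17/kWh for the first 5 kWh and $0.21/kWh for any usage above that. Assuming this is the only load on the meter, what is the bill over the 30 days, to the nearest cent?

Power = 8.6 A × 230 V = 1978 W = 1.978 kW
Runtime = 30 min × 30 = 900 min = 15 h
Energy = 1.978 kW × 15 h = 29.67 kWh
Tier 1 (0–5 kWh): 5 × $0.17 = $0.85
Above 5 kWh: 24.67 × $0.21 = $5.1807
Bill = $6.03

$6.03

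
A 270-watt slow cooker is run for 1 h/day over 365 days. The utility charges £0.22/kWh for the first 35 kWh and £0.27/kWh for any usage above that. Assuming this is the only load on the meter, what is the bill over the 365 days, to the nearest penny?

Runtime = 1 h/day × 365 days = 365 h
Energy = 0.27 kW × 365 h = 98.55 kWh
Tier 1 (0–35 kWh): 35 × £0.22 = £7.7
Above 35 kWh: 63.55 × £0.27 = £17.1585
Bill = £24.86

£24.86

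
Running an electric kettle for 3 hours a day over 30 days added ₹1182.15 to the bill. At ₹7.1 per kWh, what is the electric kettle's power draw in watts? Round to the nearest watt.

1850 W

Energy = ₹1182.15 ÷ ₹7.1/kWh = 166.5 kWh
Runtime = 3 h/day × 30 days = 90 h
Power = 166.5 kWh ÷ 90 h = 1.85 kW = 1850 W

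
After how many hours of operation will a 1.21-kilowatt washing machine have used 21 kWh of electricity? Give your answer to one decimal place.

17.4 h

Hours = 21 kWh ÷ 1.21 kW = 17.4 h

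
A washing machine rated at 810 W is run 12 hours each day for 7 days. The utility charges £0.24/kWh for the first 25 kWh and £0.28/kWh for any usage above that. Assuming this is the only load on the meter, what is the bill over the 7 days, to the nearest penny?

£18.05

Runtime = 12 h/day × 7 days = 84 h
Energy = 0.81 kW × 84 h = 68.04 kWh
Tier 1 (0–25 kWh): 25 × £0.24 = £6
Above 25 kWh: 43.04 × £0.28 = £12.0512
Bill = £18.05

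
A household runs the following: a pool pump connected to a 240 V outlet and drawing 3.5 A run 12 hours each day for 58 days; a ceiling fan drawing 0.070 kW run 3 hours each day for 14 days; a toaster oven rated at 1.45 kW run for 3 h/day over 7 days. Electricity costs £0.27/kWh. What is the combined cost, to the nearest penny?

pool pump: Power = 3.5 A × 240 V = 840 W = 0.84 kW
pool pump: Runtime = 12 h/day × 58 days = 696 h
pool pump: 0.84 kW × 696 h = 584.64 kWh
ceiling fan: Runtime = 3 h/day × 14 days = 42 h
ceiling fan: 0.07 kW × 42 h = 2.94 kWh
toaster oven: Runtime = 3 h/day × 7 days = 21 h
toaster oven: 1.45 kW × 21 h = 30.45 kWh
Total energy = 618.03 kWh
Cost = 618.03 × £0.27 = £166.87

£166.87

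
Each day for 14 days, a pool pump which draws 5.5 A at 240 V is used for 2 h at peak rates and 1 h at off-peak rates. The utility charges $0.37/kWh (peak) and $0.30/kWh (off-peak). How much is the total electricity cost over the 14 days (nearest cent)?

Power = 5.5 A × 240 V = 1320 W = 1.32 kW
Peak energy = 1.32 kW × 2 h × 14 = 36.96 kWh
Off-peak energy = 1.32 kW × 1 h × 14 = 18.48 kWh
Cost = 36.96 × $0.37 + 18.48 × $0.30 = $13.6752 + $5.544 = $19.22

$19.22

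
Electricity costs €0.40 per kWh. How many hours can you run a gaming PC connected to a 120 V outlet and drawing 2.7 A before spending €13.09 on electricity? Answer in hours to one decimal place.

101.0 h

Power = 2.7 A × 120 V = 324 W = 0.324 kW
Energy available = €13.09 ÷ €0.40/kWh = 32.725 kWh
Hours = 32.725 kWh ÷ 0.324 kW = 101.0 h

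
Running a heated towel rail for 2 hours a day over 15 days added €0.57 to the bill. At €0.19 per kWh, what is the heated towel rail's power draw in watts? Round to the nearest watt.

100 W

Energy = €0.57 ÷ €0.19/kWh = 3 kWh
Runtime = 2 h/day × 15 days = 30 h
Power = 3 kWh ÷ 30 h = 0.1 kW = 100 W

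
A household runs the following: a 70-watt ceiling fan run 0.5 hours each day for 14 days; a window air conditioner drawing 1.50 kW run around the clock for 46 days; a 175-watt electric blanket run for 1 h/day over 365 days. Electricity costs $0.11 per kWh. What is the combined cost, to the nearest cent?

$189.24

ceiling fan: Runtime = 0.5 h/day × 14 days = 7 h
ceiling fan: 0.07 kW × 7 h = 0.49 kWh
window air conditioner: Runtime = 24 h × 46 = 1104 h
window air conditioner: 1.5 kW × 1104 h = 1656 kWh
electric blanket: Runtime = 1 h/day × 365 days = 365 h
electric blanket: 0.175 kW × 365 h = 63.875 kWh
Total energy = 1720.365 kWh
Cost = 1720.365 × $0.11 = $189.24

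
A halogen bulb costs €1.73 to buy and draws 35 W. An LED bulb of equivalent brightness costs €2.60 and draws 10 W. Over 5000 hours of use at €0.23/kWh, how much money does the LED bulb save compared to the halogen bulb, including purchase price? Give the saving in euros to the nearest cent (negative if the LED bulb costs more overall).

€27.88

halogen bulb: €1.73 + (35/1000) kW × 5000 h × €0.23 = €1.73 + €40.25 = €41.98
LED bulb: €2.60 + (10/1000) kW × 5000 h × €0.23 = €2.60 + €11.5 = €14.1
Saving = €41.98 − €14.1 = €27.88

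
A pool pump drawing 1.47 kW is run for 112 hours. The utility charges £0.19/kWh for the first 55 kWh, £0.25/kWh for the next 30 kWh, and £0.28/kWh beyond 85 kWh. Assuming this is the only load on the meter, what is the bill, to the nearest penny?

£40.25

Energy = 1.47 kW × 112 h = 164.64 kWh
Tier 1 (0–55 kWh): 55 × £0.19 = £10.45
Tier 2 (55–85 kWh): 30 × £0.25 = £7.5
Above 85 kWh: 79.64 × £0.28 = £22.2992
Bill = £40.25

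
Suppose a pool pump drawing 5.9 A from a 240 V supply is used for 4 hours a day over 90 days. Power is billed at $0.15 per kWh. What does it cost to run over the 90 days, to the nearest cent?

Power = 5.9 A × 240 V = 1416 W = 1.416 kW
Runtime = 4 h/day × 90 days = 360 h
Energy = 1.416 kW × 360 h = 509.76 kWh
Cost = 509.76 kWh × $0.15/kWh = $76.46

$76.46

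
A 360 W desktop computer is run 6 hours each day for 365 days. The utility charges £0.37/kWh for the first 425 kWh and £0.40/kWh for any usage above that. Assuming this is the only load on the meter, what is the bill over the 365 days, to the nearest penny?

Runtime = 6 h/day × 365 days = 2190 h
Energy = 0.36 kW × 2190 h = 788.4 kWh
Tier 1 (0–425 kWh): 425 × £0.37 = £157.25
Above 425 kWh: 363.4 × £0.40 = £145.36
Bill = £302.61

£302.61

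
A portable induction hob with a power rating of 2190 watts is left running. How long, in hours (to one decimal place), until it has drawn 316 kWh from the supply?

144.3 h

Hours = 316 kWh ÷ 2.19 kW = 144.3 h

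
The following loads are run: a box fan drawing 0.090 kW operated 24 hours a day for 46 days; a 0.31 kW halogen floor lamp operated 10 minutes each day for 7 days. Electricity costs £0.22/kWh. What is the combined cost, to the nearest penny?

box fan: Runtime = 24 h × 46 = 1104 h
box fan: 0.09 kW × 1104 h = 99.36 kWh
halogen floor lamp: Runtime = 10 min × 7 = 70 min = 1.166666… h
halogen floor lamp: 0.31 kW × 1.166666… h = 0.361666… kWh
Total energy = 99.721666… kWh
Cost = 99.721666… × £0.22 = £21.94

£21.94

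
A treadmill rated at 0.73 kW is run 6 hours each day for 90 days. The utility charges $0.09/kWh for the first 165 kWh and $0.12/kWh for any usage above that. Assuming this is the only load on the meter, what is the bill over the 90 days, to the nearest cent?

Runtime = 6 h/day × 90 days = 540 h
Energy = 0.73 kW × 540 h = 394.2 kWh
Tier 1 (0–165 kWh): 165 × $0.09 = $14.85
Above 165 kWh: 229.2 × $0.12 = $27.504
Bill = $42.35

$42.35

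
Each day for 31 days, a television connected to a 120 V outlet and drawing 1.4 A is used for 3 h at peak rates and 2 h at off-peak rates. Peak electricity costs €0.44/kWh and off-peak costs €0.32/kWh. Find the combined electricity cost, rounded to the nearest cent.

€10.21

Power = 1.4 A × 120 V = 168 W = 0.168 kW
Peak energy = 0.168 kW × 3 h × 31 = 15.624 kWh
Off-peak energy = 0.168 kW × 2 h × 31 = 10.416 kWh
Cost = 15.624 × €0.44 + 10.416 × €0.32 = €6.87456 + €3.33312 = €10.21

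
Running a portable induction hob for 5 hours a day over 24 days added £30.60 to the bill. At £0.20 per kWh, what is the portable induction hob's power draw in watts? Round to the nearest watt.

1275 W

Energy = £30.60 ÷ £0.20/kWh = 153 kWh
Runtime = 5 h/day × 24 days = 120 h
Power = 153 kWh ÷ 120 h = 1.275 kW = 1275 W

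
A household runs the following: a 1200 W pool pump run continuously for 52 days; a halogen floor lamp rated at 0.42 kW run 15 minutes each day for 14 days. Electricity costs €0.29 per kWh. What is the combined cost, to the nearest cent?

€434.73

pool pump: Runtime = 24 h × 52 = 1248 h
pool pump: 1.2 kW × 1248 h = 1497.6 kWh
halogen floor lamp: Runtime = 15 min × 14 = 210 min = 3.5 h
halogen floor lamp: 0.42 kW × 3.5 h = 1.47 kWh
Total energy = 1499.07 kWh
Cost = 1499.07 × €0.29 = €434.73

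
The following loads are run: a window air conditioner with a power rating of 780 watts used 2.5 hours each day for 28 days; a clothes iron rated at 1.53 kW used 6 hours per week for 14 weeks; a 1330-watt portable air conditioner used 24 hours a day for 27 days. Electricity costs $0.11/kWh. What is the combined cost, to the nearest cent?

$114.95

window air conditioner: Runtime = 2.5 h/day × 28 days = 70 h
window air conditioner: 0.78 kW × 70 h = 54.6 kWh
clothes iron: Runtime = 6 h/week × 14 weeks = 84 h
clothes iron: 1.53 kW × 84 h = 128.52 kWh
portable air conditioner: Runtime = 24 h × 27 = 648 h
portable air conditioner: 1.33 kW × 648 h = 861.84 kWh
Total energy = 1044.96 kWh
Cost = 1044.96 × $0.11 = $114.95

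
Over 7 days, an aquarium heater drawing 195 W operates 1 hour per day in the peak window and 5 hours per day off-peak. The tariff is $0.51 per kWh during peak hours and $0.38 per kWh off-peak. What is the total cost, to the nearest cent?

$3.29

Peak energy = 0.195 kW × 1 h × 7 = 1.365 kWh
Off-peak energy = 0.195 kW × 5 h × 7 = 6.825 kWh
Cost = 1.365 × $0.51 + 6.825 × $0.38 = $0.69615 + $2.5935 = $3.29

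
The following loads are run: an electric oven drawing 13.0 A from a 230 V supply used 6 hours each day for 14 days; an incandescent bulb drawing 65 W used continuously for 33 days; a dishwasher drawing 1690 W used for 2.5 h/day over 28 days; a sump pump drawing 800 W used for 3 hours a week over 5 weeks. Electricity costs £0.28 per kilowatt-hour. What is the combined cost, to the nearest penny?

£121.22

electric oven: Power = 13.0 A × 230 V = 2990 W = 2.99 kW
electric oven: Runtime = 6 h/day × 14 days = 84 h
electric oven: 2.99 kW × 84 h = 251.16 kWh
incandescent bulb: Runtime = 24 h × 33 = 792 h
incandescent bulb: 0.065 kW × 792 h = 51.48 kWh
dishwasher: Runtime = 2.5 h/day × 28 days = 70 h
dishwasher: 1.69 kW × 70 h = 118.3 kWh
sump pump: Runtime = 3 h/week × 5 weeks = 15 h
sump pump: 0.8 kW × 15 h = 12 kWh
Total energy = 432.94 kWh
Cost = 432.94 × £0.28 = £121.22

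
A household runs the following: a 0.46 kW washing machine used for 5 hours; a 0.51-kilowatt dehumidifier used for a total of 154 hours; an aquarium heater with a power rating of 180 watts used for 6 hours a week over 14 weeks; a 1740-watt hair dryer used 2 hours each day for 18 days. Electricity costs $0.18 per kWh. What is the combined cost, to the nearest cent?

washing machine: 0.46 kW × 5 h = 2.3 kWh
dehumidifier: 0.51 kW × 154 h = 78.54 kWh
aquarium heater: Runtime = 6 h/week × 14 weeks = 84 h
aquarium heater: 0.18 kW × 84 h = 15.12 kWh
hair dryer: Runtime = 2 h/day × 18 days = 36 h
hair dryer: 1.74 kW × 36 h = 62.64 kWh
Total energy = 158.6 kWh
Cost = 158.6 × $0.18 = $28.55

$28.55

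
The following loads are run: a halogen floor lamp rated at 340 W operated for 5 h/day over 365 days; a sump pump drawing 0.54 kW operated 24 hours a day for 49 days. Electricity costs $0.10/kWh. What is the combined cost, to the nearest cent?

halogen floor lamp: Runtime = 5 h/day × 365 days = 1825 h
halogen floor lamp: 0.34 kW × 1825 h = 620.5 kWh
sump pump: Runtime = 24 h × 49 = 1176 h
sump pump: 0.54 kW × 1176 h = 635.04 kWh
Total energy = 1255.54 kWh
Cost = 1255.54 × $0.10 = $125.55

$125.55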